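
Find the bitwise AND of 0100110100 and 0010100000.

AND: 1 only when both bits are 1
  0100110100
& 0010100000
------------
  0000100000
Decimal: 308 & 160 = 32



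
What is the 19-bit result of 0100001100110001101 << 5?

Original: 0100001100110001101 (decimal 137613)
Shift left by 5 positions
Append 5 zeros on the right and drop the 5 high bits that overflow the 19-bit width
Result: 0110011000110100000 (decimal 209312)
Equivalent: 137613 << 5 = 137613 × 2^5 = 4403616, truncated to 19 bits = 209312



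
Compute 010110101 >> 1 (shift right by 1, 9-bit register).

Original: 010110101 (decimal 181)
Shift right by 1 position
Drop the 1 low bit; fill with zero on the left
Result: 001011010 (decimal 90)
Equivalent: 181 >> 1 = 181 ÷ 2^1 = 90



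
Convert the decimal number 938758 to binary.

Using repeated division by 2:
938758 ÷ 2 = 469379 remainder 0
469379 ÷ 2 = 234689 remainder 1
234689 ÷ 2 = 117344 remainder 1
117344 ÷ 2 = 58672 remainder 0
58672 ÷ 2 = 29336 remainder 0
29336 ÷ 2 = 14668 remainder 0
14668 ÷ 2 = 7334 remainder 0
7334 ÷ 2 = 3667 remainder 0
3667 ÷ 2 = 1833 remainder 1
1833 ÷ 2 = 916 remainder 1
916 ÷ 2 = 458 remainder 0
458 ÷ 2 = 229 remainder 0
229 ÷ 2 = 114 remainder 1
114 ÷ 2 = 57 remainder 0
57 ÷ 2 = 28 remainder 1
28 ÷ 2 = 14 remainder 0
14 ÷ 2 = 7 remainder 0
7 ÷ 2 = 3 remainder 1
3 ÷ 2 = 1 remainder 1
1 ÷ 2 = 0 remainder 1
Reading remainders bottom to top: 11100101001100000110



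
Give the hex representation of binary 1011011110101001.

Group into 4-bit nibbles from right:
  1011 = B
  0111 = 7
  1010 = A
  1001 = 9
Result: B7A9



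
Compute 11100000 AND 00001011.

AND: 1 only when both bits are 1
  11100000
& 00001011
----------
  00000000
Decimal: 224 & 11 = 0



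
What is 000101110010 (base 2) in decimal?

Sum of powers of 2 for each 1-bit:
2^1 + 2^4 + 2^5 + 2^6 + 2^8
= 2 + 16 + 32 + 64 + 256
= 370



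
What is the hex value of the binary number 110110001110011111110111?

Group into 4-bit nibbles from right:
  1101 = D
  1000 = 8
  1110 = E
  0111 = 7
  1111 = F
  0111 = 7
Result: D8E7F7



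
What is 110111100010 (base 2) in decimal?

Sum of powers of 2 for each 1-bit:
2^1 + 2^5 + 2^6 + 2^7 + 2^8 + 2^10 + 2^11
= 2 + 32 + 64 + 128 + 256 + 1024 + 2048
= 3554



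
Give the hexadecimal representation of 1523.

Using repeated division by 16 (digits 10–15 are A–F):
1523 ÷ 16 = 95 remainder 3
95 ÷ 16 = 5 remainder 15 (F)
5 ÷ 16 = 0 remainder 5
Reading remainders bottom to top: 5F3



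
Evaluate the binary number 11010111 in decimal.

Sum of powers of 2 for each 1-bit:
2^0 + 2^1 + 2^2 + 2^4 + 2^6 + 2^7
= 1 + 2 + 4 + 16 + 64 + 128
= 215



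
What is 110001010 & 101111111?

AND: 1 only when both bits are 1
  110001010
& 101111111
-----------
  100001010
Decimal: 394 & 383 = 266



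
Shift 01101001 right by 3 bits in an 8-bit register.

Original: 01101001 (decimal 105)
Shift right by 3 positions
Drop the 3 low bits; fill with zeros on the left
Result: 00001101 (decimal 13)
Equivalent: 105 >> 3 = 105 ÷ 2^3 = 13



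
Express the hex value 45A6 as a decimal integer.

Expand by place value (powers of 16):
Digit values: A = 10
45A6 = 4 × 16^3 + 5 × 16^2 + 10 × 16^1 + 6 × 16^0
= 4 × 4096 + 5 × 256 + 10 × 16 + 6 × 1
= 16384 + 1280 + 160 + 6
= 17830



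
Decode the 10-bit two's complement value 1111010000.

Binary: 1111010000
Sign bit: 1 (negative)
Invert: 0000101111
Add 1:  0000110000
Magnitude: 0000110000 = 32 + 16 = 48
Value: -48



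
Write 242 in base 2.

Using repeated division by 2:
242 ÷ 2 = 121 remainder 0
121 ÷ 2 = 60 remainder 1
60 ÷ 2 = 30 remainder 0
30 ÷ 2 = 15 remainder 0
15 ÷ 2 = 7 remainder 1
7 ÷ 2 = 3 remainder 1
3 ÷ 2 = 1 remainder 1
1 ÷ 2 = 0 remainder 1
Reading remainders bottom to top: 11110010



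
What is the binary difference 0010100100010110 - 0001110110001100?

Method 1 - Direct subtraction (column by column from the right: bit − bit − borrow-in; if negative, add 2 and borrow 1 from the next column):
borrow: 0011111100010000
        0010100100010110
-       0001110110001100
------------------------
        0000101110001010

Method 2 - Add two's complement:
Two's complement of 0001110110001100: invert → 1110001001110011, add 1 → 1110001001110100
  0010100100010110
+ 1110001001110100
------------------
 10000101110001010  (end carry out of the top bit = 1)
Discarding the end carry: 0000101110001010
Decimal check:
  0010100100010110 = 8192 + 2048 + 256 + 16 + 4 + 2 = 10518
  0001110110001100 = 4096 + 2048 + 1024 + 256 + 128 + 8 + 4 = 7564
  10518 - 7564 = 2954, and 0000101110001010 = 2048 + 512 + 256 + 128 + 8 + 2 = 2954 ✓



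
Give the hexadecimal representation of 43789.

Using repeated division by 16 (digits 10–15 are A–F):
43789 ÷ 16 = 2736 remainder 13 (D)
2736 ÷ 16 = 171 remainder 0
171 ÷ 16 = 10 remainder 11 (B)
10 ÷ 16 = 0 remainder 10 (A)
Reading remainders bottom to top: AB0D



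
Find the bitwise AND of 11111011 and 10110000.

AND: 1 only when both bits are 1
  11111011
& 10110000
----------
  10110000
Decimal: 251 & 176 = 176



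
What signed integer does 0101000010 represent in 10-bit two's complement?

Binary: 0101000010
Sign bit: 0 (non-negative)
Read directly as an unsigned value:
0101000010 = 256 + 64 + 2 = 322
Value: 322



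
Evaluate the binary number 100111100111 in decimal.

Sum of powers of 2 for each 1-bit:
2^0 + 2^1 + 2^2 + 2^5 + 2^6 + 2^7 + 2^8 + 2^11
= 1 + 2 + 4 + 32 + 64 + 128 + 256 + 2048
= 2535



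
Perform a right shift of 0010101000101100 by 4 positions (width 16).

Original: 0010101000101100 (decimal 10796)
Shift right by 4 positions
Drop the 4 low bits; fill with zeros on the left
Result: 0000001010100010 (decimal 674)
Equivalent: 10796 >> 4 = 10796 ÷ 2^4 = 674



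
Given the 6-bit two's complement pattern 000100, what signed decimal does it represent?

Binary: 000100
Sign bit: 0 (non-negative)
Read directly as an unsigned value:
000100 = 4
Value: 4



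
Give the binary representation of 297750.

Using repeated division by 2:
297750 ÷ 2 = 148875 remainder 0
148875 ÷ 2 = 74437 remainder 1
74437 ÷ 2 = 37218 remainder 1
37218 ÷ 2 = 18609 remainder 0
18609 ÷ 2 = 9304 remainder 1
9304 ÷ 2 = 4652 remainder 0
4652 ÷ 2 = 2326 remainder 0
2326 ÷ 2 = 1163 remainder 0
1163 ÷ 2 = 581 remainder 1
581 ÷ 2 = 290 remainder 1
290 ÷ 2 = 145 remainder 0
145 ÷ 2 = 72 remainder 1
72 ÷ 2 = 36 remainder 0
36 ÷ 2 = 18 remainder 0
18 ÷ 2 = 9 remainder 0
9 ÷ 2 = 4 remainder 1
4 ÷ 2 = 2 remainder 0
2 ÷ 2 = 1 remainder 0
1 ÷ 2 = 0 remainder 1
Reading remainders bottom to top: 1001000101100010110



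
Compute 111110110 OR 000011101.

OR: 1 when either bit is 1
  111110110
| 000011101
-----------
  111111111
Decimal: 502 | 29 = 511



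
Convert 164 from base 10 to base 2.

Using repeated division by 2:
164 ÷ 2 = 82 remainder 0
82 ÷ 2 = 41 remainder 0
41 ÷ 2 = 20 remainder 1
20 ÷ 2 = 10 remainder 0
10 ÷ 2 = 5 remainder 0
5 ÷ 2 = 2 remainder 1
2 ÷ 2 = 1 remainder 0
1 ÷ 2 = 0 remainder 1
Reading remainders bottom to top: 10100100



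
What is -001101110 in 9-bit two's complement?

Original: 001101110
Step 1 - Invert all bits: 110010001
Step 2 - Add 1: 110010010
Verification: 001101110 + 110010010 = 1000000000; discarding the end carry (carry out of the top bit) leaves the 9-bit value 000000000, as required for x + (-x)



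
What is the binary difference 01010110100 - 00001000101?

Method 1 - Direct subtraction (column by column from the right: bit − bit − borrow-in; if negative, add 2 and borrow 1 from the next column):
borrow: 00010011110
        01010110100
-       00001000101
-------------------
        01001101111

Method 2 - Add two's complement:
Two's complement of 00001000101: invert → 11110111010, add 1 → 11110111011
  01010110100
+ 11110111011
-------------
 101001101111  (end carry out of the top bit = 1)
Discarding the end carry: 01001101111
Decimal check:
  01010110100 = 512 + 128 + 32 + 16 + 4 = 692
  00001000101 = 64 + 4 + 1 = 69
  692 - 69 = 623, and 01001101111 = 512 + 64 + 32 + 8 + 4 + 2 + 1 = 623 ✓



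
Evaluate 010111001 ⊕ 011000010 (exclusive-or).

XOR: 1 when bits differ
  010111001
^ 011000010
-----------
  001111011
Decimal: 185 ^ 194 = 123



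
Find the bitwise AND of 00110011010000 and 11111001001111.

AND: 1 only when both bits are 1
  00110011010000
& 11111001001111
----------------
  00110001000000
Decimal: 3280 & 15951 = 3136



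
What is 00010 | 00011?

OR: 1 when either bit is 1
  00010
| 00011
-------
  00011
Decimal: 2 | 3 = 3



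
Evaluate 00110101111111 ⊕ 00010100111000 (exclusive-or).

XOR: 1 when bits differ
  00110101111111
^ 00010100111000
----------------
  00100001000111
Decimal: 3455 ^ 1336 = 2119



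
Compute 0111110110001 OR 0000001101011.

OR: 1 when either bit is 1
  0111110110001
| 0000001101011
---------------
  0111111111011
Decimal: 4017 | 107 = 4091



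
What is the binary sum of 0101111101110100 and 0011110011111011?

Add column by column from the right: bit + bit + carry-in; write the sum mod 2, carry 1 when the sum is 2 or 3.
carry:  1111111111100000
        0101111101110100
+       0011110011111011
------------------------
       01001110001101111
(the carry out of the leftmost column, 0, becomes the leading bit)
Decimal check:
  0101111101110100 = 16384 + 4096 + 2048 + 1024 + 512 + 256 + 64 + 32 + 16 + 4 = 24436
  0011110011111011 = 8192 + 4096 + 2048 + 1024 + 128 + 64 + 32 + 16 + 8 + 2 + 1 = 15611
  24436 + 15611 = 40047, and 01001110001101111 = 32768 + 4096 + 2048 + 1024 + 64 + 32 + 8 + 4 + 2 + 1 = 40047 ✓



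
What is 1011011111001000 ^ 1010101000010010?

XOR: 1 when bits differ
  1011011111001000
^ 1010101000010010
------------------
  0001110111011010
Decimal: 47048 ^ 43538 = 7642



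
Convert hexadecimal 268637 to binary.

Convert each hex digit to 4 bits:
  2 = 0010
  6 = 0110
  8 = 1000
  6 = 0110
  3 = 0011
  7 = 0111
Concatenate: 001001101000011000110111



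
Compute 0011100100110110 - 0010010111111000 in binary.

Method 1 - Direct subtraction (column by column from the right: bit − bit − borrow-in; if negative, add 2 and borrow 1 from the next column):
borrow: 0000111111110000
        0011100100110110
-       0010010111111000
------------------------
        0001001100111110

Method 2 - Add two's complement:
Two's complement of 0010010111111000: invert → 1101101000000111, add 1 → 1101101000001000
  0011100100110110
+ 1101101000001000
------------------
 10001001100111110  (end carry out of the top bit = 1)
Discarding the end carry: 0001001100111110
Decimal check:
  0011100100110110 = 8192 + 4096 + 2048 + 256 + 32 + 16 + 4 + 2 = 14646
  0010010111111000 = 8192 + 1024 + 256 + 128 + 64 + 32 + 16 + 8 = 9720
  14646 - 9720 = 4926, and 0001001100111110 = 4096 + 512 + 256 + 32 + 16 + 8 + 4 + 2 = 4926 ✓



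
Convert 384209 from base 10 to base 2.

Using repeated division by 2:
384209 ÷ 2 = 192104 remainder 1
192104 ÷ 2 = 96052 remainder 0
96052 ÷ 2 = 48026 remainder 0
48026 ÷ 2 = 24013 remainder 0
24013 ÷ 2 = 12006 remainder 1
12006 ÷ 2 = 6003 remainder 0
6003 ÷ 2 = 3001 remainder 1
3001 ÷ 2 = 1500 remainder 1
1500 ÷ 2 = 750 remainder 0
750 ÷ 2 = 375 remainder 0
375 ÷ 2 = 187 remainder 1
187 ÷ 2 = 93 remainder 1
93 ÷ 2 = 46 remainder 1
46 ÷ 2 = 23 remainder 0
23 ÷ 2 = 11 remainder 1
11 ÷ 2 = 5 remainder 1
5 ÷ 2 = 2 remainder 1
2 ÷ 2 = 1 remainder 0
1 ÷ 2 = 0 remainder 1
Reading remainders bottom to top: 1011101110011010001



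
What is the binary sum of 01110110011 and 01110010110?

Add column by column from the right: bit + bit + carry-in; write the sum mod 2, carry 1 when the sum is 2 or 3.
carry:  11101101100
        01110110011
+       01110010110
-------------------
       011101001001
(the carry out of the leftmost column, 0, becomes the leading bit)
Decimal check:
  01110110011 = 512 + 256 + 128 + 32 + 16 + 2 + 1 = 947
  01110010110 = 512 + 256 + 128 + 16 + 4 + 2 = 918
  947 + 918 = 1865, and 011101001001 = 1024 + 512 + 256 + 64 + 8 + 1 = 1865 ✓



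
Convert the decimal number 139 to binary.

Using repeated division by 2:
139 ÷ 2 = 69 remainder 1
69 ÷ 2 = 34 remainder 1
34 ÷ 2 = 17 remainder 0
17 ÷ 2 = 8 remainder 1
8 ÷ 2 = 4 remainder 0
4 ÷ 2 = 2 remainder 0
2 ÷ 2 = 1 remainder 0
1 ÷ 2 = 0 remainder 1
Reading remainders bottom to top: 10001011



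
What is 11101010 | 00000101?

OR: 1 when either bit is 1
  11101010
| 00000101
----------
  11101111
Decimal: 234 | 5 = 239



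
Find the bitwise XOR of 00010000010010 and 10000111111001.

XOR: 1 when bits differ
  00010000010010
^ 10000111111001
----------------
  10010111101011
Decimal: 1042 ^ 8697 = 9707



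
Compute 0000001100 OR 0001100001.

OR: 1 when either bit is 1
  0000001100
| 0001100001
------------
  0001101101
Decimal: 12 | 97 = 109



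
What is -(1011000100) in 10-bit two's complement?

Original (sign bit 1, negative): 1011000100
Step 1 - Invert all bits: 0100111011
Step 2 - Add 1: 0100111100
Verification: 1011000100 + 0100111100 = 10000000000; discarding the end carry (carry out of the top bit) leaves the 10-bit value 0000000000, as required for x + (-x)



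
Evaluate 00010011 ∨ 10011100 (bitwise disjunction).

OR: 1 when either bit is 1
  00010011
| 10011100
----------
  10011111
Decimal: 19 | 156 = 159



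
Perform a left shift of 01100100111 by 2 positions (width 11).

Original: 01100100111 (decimal 807)
Shift left by 2 positions
Append 2 zeros on the right and drop the 2 high bits that overflow the 11-bit width
Result: 10010011100 (decimal 1180)
Equivalent: 807 << 2 = 807 × 2^2 = 3228, truncated to 11 bits = 1180



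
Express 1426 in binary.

Using repeated division by 2:
1426 ÷ 2 = 713 remainder 0
713 ÷ 2 = 356 remainder 1
356 ÷ 2 = 178 remainder 0
178 ÷ 2 = 89 remainder 0
89 ÷ 2 = 44 remainder 1
44 ÷ 2 = 22 remainder 0
22 ÷ 2 = 11 remainder 0
11 ÷ 2 = 5 remainder 1
5 ÷ 2 = 2 remainder 1
2 ÷ 2 = 1 remainder 0
1 ÷ 2 = 0 remainder 1
Reading remainders bottom to top: 10110010010



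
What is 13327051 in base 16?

Using repeated division by 16 (digits 10–15 are A–F):
13327051 ÷ 16 = 832940 remainder 11 (B)
832940 ÷ 16 = 52058 remainder 12 (C)
52058 ÷ 16 = 3253 remainder 10 (A)
3253 ÷ 16 = 203 remainder 5
203 ÷ 16 = 12 remainder 11 (B)
12 ÷ 16 = 0 remainder 12 (C)
Reading remainders bottom to top: CB5ACB



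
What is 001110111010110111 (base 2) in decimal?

Sum of powers of 2 for each 1-bit:
2^0 + 2^1 + 2^2 + 2^4 + 2^5 + 2^7 + 2^9 + 2^10 + 2^11 + 2^13 + 2^14 + 2^15
= 1 + 2 + 4 + 16 + 32 + 128 + 512 + 1024 + 2048 + 8192 + 16384 + 32768
= 61111



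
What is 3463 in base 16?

Using repeated division by 16 (digits 10–15 are A–F):
3463 ÷ 16 = 216 remainder 7
216 ÷ 16 = 13 remainder 8
13 ÷ 16 = 0 remainder 13 (D)
Reading remainders bottom to top: D87



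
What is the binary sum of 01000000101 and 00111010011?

Add column by column from the right: bit + bit + carry-in; write the sum mod 2, carry 1 when the sum is 2 or 3.
carry:  00000001110
        01000000101
+       00111010011
-------------------
       001111011000
(the carry out of the leftmost column, 0, becomes the leading bit)
Decimal check:
  01000000101 = 512 + 4 + 1 = 517
  00111010011 = 256 + 128 + 64 + 16 + 2 + 1 = 467
  517 + 467 = 984, and 001111011000 = 512 + 256 + 128 + 64 + 16 + 8 = 984 ✓



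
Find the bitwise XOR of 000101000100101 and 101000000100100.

XOR: 1 when bits differ
  000101000100101
^ 101000000100100
-----------------
  101101000000001
Decimal: 2597 ^ 20516 = 23041



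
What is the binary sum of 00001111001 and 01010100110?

Add column by column from the right: bit + bit + carry-in; write the sum mod 2, carry 1 when the sum is 2 or 3.
carry:  00111000000
        00001111001
+       01010100110
-------------------
       001100011111
(the carry out of the leftmost column, 0, becomes the leading bit)
Decimal check:
  00001111001 = 64 + 32 + 16 + 8 + 1 = 121
  01010100110 = 512 + 128 + 32 + 4 + 2 = 678
  121 + 678 = 799, and 001100011111 = 512 + 256 + 16 + 8 + 4 + 2 + 1 = 799 ✓



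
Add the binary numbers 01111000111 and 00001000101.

Add column by column from the right: bit + bit + carry-in; write the sum mod 2, carry 1 when the sum is 2 or 3.
carry:  11110001110
        01111000111
+       00001000101
-------------------
       010000001100
(the carry out of the leftmost column, 0, becomes the leading bit)
Decimal check:
  01111000111 = 512 + 256 + 128 + 64 + 4 + 2 + 1 = 967
  00001000101 = 64 + 4 + 1 = 69
  967 + 69 = 1036, and 010000001100 = 1024 + 8 + 4 = 1036 ✓



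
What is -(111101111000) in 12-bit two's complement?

Original (sign bit 1, negative): 111101111000
Step 1 - Invert all bits: 000010000111
Step 2 - Add 1: 000010001000
Verification: 111101111000 + 000010001000 = 1000000000000; discarding the end carry (carry out of the top bit) leaves the 12-bit value 000000000000, as required for x + (-x)



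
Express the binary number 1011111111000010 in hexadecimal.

Group into 4-bit nibbles from right:
  1011 = B
  1111 = F
  1100 = C
  0010 = 2
Result: BFC2



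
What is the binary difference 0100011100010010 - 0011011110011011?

Method 1 - Direct subtraction (column by column from the right: bit − bit − borrow-in; if negative, add 2 and borrow 1 from the next column):
borrow: 0111111111111110
        0100011100010010
-       0011011110011011
------------------------
        0000111101110111

Method 2 - Add two's complement:
Two's complement of 0011011110011011: invert → 1100100001100100, add 1 → 1100100001100101
  0100011100010010
+ 1100100001100101
------------------
 10000111101110111  (end carry out of the top bit = 1)
Discarding the end carry: 0000111101110111
Decimal check:
  0100011100010010 = 16384 + 1024 + 512 + 256 + 16 + 2 = 18194
  0011011110011011 = 8192 + 4096 + 1024 + 512 + 256 + 128 + 16 + 8 + 2 + 1 = 14235
  18194 - 14235 = 3959, and 0000111101110111 = 2048 + 1024 + 512 + 256 + 64 + 32 + 16 + 4 + 2 + 1 = 3959 ✓



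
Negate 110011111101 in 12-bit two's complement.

Original (sign bit 1, negative): 110011111101
Step 1 - Invert all bits: 001100000010
Step 2 - Add 1: 001100000011
Verification: 110011111101 + 001100000011 = 1000000000000; discarding the end carry (carry out of the top bit) leaves the 12-bit value 000000000000, as required for x + (-x)



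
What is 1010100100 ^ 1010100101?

XOR: 1 when bits differ
  1010100100
^ 1010100101
------------
  0000000001
Decimal: 676 ^ 677 = 1



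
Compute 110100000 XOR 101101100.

XOR: 1 when bits differ
  110100000
^ 101101100
-----------
  011001100
Decimal: 416 ^ 364 = 204



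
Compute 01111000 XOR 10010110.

XOR: 1 when bits differ
  01111000
^ 10010110
----------
  11101110
Decimal: 120 ^ 150 = 238



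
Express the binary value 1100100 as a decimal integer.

Sum of powers of 2 for each 1-bit:
2^2 + 2^5 + 2^6
= 4 + 32 + 64
= 100



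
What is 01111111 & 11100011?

AND: 1 only when both bits are 1
  01111111
& 11100011
----------
  01100011
Decimal: 127 & 227 = 99



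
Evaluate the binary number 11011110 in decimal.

Sum of powers of 2 for each 1-bit:
2^1 + 2^2 + 2^3 + 2^4 + 2^6 + 2^7
= 2 + 4 + 8 + 16 + 64 + 128
= 222



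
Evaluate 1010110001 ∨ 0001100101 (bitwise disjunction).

OR: 1 when either bit is 1
  1010110001
| 0001100101
------------
  1011110101
Decimal: 689 | 101 = 757



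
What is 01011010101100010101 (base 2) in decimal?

Sum of powers of 2 for each 1-bit:
2^0 + 2^2 + 2^4 + 2^8 + 2^9 + 2^11 + 2^13 + 2^15 + 2^16 + 2^18
= 1 + 4 + 16 + 256 + 512 + 2048 + 8192 + 32768 + 65536 + 262144
= 371477



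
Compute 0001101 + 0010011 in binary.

Add column by column from the right: bit + bit + carry-in; write the sum mod 2, carry 1 when the sum is 2 or 3.
carry:  0111110
        0001101
+       0010011
---------------
       00100000
(the carry out of the leftmost column, 0, becomes the leading bit)
Decimal check:
  0001101 = 8 + 4 + 1 = 13
  0010011 = 16 + 2 + 1 = 19
  13 + 19 = 32, and 00100000 = 32 ✓



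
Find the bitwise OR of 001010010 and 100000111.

OR: 1 when either bit is 1
  001010010
| 100000111
-----------
  101010111
Decimal: 82 | 263 = 343



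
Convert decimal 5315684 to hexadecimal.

Using repeated division by 16 (digits 10–15 are A–F):
5315684 ÷ 16 = 332230 remainder 4
332230 ÷ 16 = 20764 remainder 6
20764 ÷ 16 = 1297 remainder 12 (C)
1297 ÷ 16 = 81 remainder 1
81 ÷ 16 = 5 remainder 1
5 ÷ 16 = 0 remainder 5
Reading remainders bottom to top: 511C64



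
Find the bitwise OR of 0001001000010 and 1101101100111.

OR: 1 when either bit is 1
  0001001000010
| 1101101100111
---------------
  1101101100111
Decimal: 578 | 7015 = 7015



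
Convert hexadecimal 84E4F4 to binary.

Convert each hex digit to 4 bits:
  8 = 1000
  4 = 0100
  E = 1110
  4 = 0100
  F = 1111
  4 = 0100
Concatenate: 100001001110010011110100



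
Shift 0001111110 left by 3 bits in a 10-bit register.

Original: 0001111110 (decimal 126)
Shift left by 3 positions
Append 3 zeros on the right
Result: 1111110000 (decimal 1008)
Equivalent: 126 << 3 = 126 × 2^3 = 1008



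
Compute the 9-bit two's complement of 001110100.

Original: 001110100
Step 1 - Invert all bits: 110001011
Step 2 - Add 1: 110001100
Verification: 001110100 + 110001100 = 1000000000; discarding the end carry (carry out of the top bit) leaves the 9-bit value 000000000, as required for x + (-x)



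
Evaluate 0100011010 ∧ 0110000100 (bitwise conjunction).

AND: 1 only when both bits are 1
  0100011010
& 0110000100
------------
  0100000000
Decimal: 282 & 388 = 256



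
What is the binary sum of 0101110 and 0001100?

Add column by column from the right: bit + bit + carry-in; write the sum mod 2, carry 1 when the sum is 2 or 3.
carry:  0011000
        0101110
+       0001100
---------------
       00111010
(the carry out of the leftmost column, 0, becomes the leading bit)
Decimal check:
  0101110 = 32 + 8 + 4 + 2 = 46
  0001100 = 8 + 4 = 12
  46 + 12 = 58, and 00111010 = 32 + 16 + 8 + 2 = 58 ✓



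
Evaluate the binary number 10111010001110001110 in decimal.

Sum of powers of 2 for each 1-bit:
2^1 + 2^2 + 2^3 + 2^7 + 2^8 + 2^9 + 2^13 + 2^15 + 2^16 + 2^17 + 2^19
= 2 + 4 + 8 + 128 + 256 + 512 + 8192 + 32768 + 65536 + 131072 + 524288
= 762766



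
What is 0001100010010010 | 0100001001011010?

OR: 1 when either bit is 1
  0001100010010010
| 0100001001011010
------------------
  0101101011011010
Decimal: 6290 | 16986 = 23258



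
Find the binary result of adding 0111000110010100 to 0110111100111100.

Add column by column from the right: bit + bit + carry-in; write the sum mod 2, carry 1 when the sum is 2 or 3.
carry:  1111111001111000
        0111000110010100
+       0110111100111100
------------------------
       01110000011010000
(the carry out of the leftmost column, 0, becomes the leading bit)
Decimal check:
  0111000110010100 = 16384 + 8192 + 4096 + 256 + 128 + 16 + 4 = 29076
  0110111100111100 = 16384 + 8192 + 2048 + 1024 + 512 + 256 + 32 + 16 + 8 + 4 = 28476
  29076 + 28476 = 57552, and 01110000011010000 = 32768 + 16384 + 8192 + 128 + 64 + 16 = 57552 ✓



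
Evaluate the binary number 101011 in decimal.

Sum of powers of 2 for each 1-bit:
2^0 + 2^1 + 2^3 + 2^5
= 1 + 2 + 8 + 32
= 43



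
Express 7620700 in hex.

Using repeated division by 16 (digits 10–15 are A–F):
7620700 ÷ 16 = 476293 remainder 12 (C)
476293 ÷ 16 = 29768 remainder 5
29768 ÷ 16 = 1860 remainder 8
1860 ÷ 16 = 116 remainder 4
116 ÷ 16 = 7 remainder 4
7 ÷ 16 = 0 remainder 7
Reading remainders bottom to top: 74485C



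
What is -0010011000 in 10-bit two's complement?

Original: 0010011000
Step 1 - Invert all bits: 1101100111
Step 2 - Add 1: 1101101000
Verification: 0010011000 + 1101101000 = 10000000000; discarding the end carry (carry out of the top bit) leaves the 10-bit value 0000000000, as required for x + (-x)



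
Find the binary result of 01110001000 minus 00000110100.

Method 1 - Direct subtraction (column by column from the right: bit − bit − borrow-in; if negative, add 2 and borrow 1 from the next column):
borrow: 00011101000
        01110001000
-       00000110100
-------------------
        01101010100

Method 2 - Add two's complement:
Two's complement of 00000110100: invert → 11111001011, add 1 → 11111001100
  01110001000
+ 11111001100
-------------
 101101010100  (end carry out of the top bit = 1)
Discarding the end carry: 01101010100
Decimal check:
  01110001000 = 512 + 256 + 128 + 8 = 904
  00000110100 = 32 + 16 + 4 = 52
  904 - 52 = 852, and 01101010100 = 512 + 256 + 64 + 16 + 4 = 852 ✓



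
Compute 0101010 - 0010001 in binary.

Method 1 - Direct subtraction (column by column from the right: bit − bit − borrow-in; if negative, add 2 and borrow 1 from the next column):
borrow: 0100010
        0101010
-       0010001
---------------
        0011001

Method 2 - Add two's complement:
Two's complement of 0010001: invert → 1101110, add 1 → 1101111
  0101010
+ 1101111
---------
 10011001  (end carry out of the top bit = 1)
Discarding the end carry: 0011001
Decimal check:
  0101010 = 32 + 8 + 2 = 42
  0010001 = 16 + 1 = 17
  42 - 17 = 25, and 0011001 = 16 + 8 + 1 = 25 ✓



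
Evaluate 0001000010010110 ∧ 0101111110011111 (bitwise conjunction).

AND: 1 only when both bits are 1
  0001000010010110
& 0101111110011111
------------------
  0001000010010110
Decimal: 4246 & 24479 = 4246



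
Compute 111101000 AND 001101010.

AND: 1 only when both bits are 1
  111101000
& 001101010
-----------
  001101000
Decimal: 488 & 106 = 104



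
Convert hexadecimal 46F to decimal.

Expand by place value (powers of 16):
Digit values: F = 15
46F = 4 × 16^2 + 6 × 16^1 + 15 × 16^0
= 4 × 256 + 6 × 16 + 15 × 1
= 1024 + 96 + 15
= 1135



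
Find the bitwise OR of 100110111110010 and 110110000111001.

OR: 1 when either bit is 1
  100110111110010
| 110110000111001
-----------------
  110110111111011
Decimal: 19954 | 27705 = 28155



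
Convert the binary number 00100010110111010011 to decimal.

Sum of powers of 2 for each 1-bit:
2^0 + 2^1 + 2^4 + 2^6 + 2^7 + 2^8 + 2^10 + 2^11 + 2^13 + 2^17
= 1 + 2 + 16 + 64 + 128 + 256 + 1024 + 2048 + 8192 + 131072
= 142803



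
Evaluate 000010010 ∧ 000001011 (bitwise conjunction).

AND: 1 only when both bits are 1
  000010010
& 000001011
-----------
  000000010
Decimal: 18 & 11 = 2



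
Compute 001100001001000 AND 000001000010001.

AND: 1 only when both bits are 1
  001100001001000
& 000001000010001
-----------------
  000000000000000
Decimal: 6216 & 529 = 0



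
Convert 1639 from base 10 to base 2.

Using repeated division by 2:
1639 ÷ 2 = 819 remainder 1
819 ÷ 2 = 409 remainder 1
409 ÷ 2 = 204 remainder 1
204 ÷ 2 = 102 remainder 0
102 ÷ 2 = 51 remainder 0
51 ÷ 2 = 25 remainder 1
25 ÷ 2 = 12 remainder 1
12 ÷ 2 = 6 remainder 0
6 ÷ 2 = 3 remainder 0
3 ÷ 2 = 1 remainder 1
1 ÷ 2 = 0 remainder 1
Reading remainders bottom to top: 11001100111



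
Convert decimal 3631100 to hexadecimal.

Using repeated division by 16 (digits 10–15 are A–F):
3631100 ÷ 16 = 226943 remainder 12 (C)
226943 ÷ 16 = 14183 remainder 15 (F)
14183 ÷ 16 = 886 remainder 7
886 ÷ 16 = 55 remainder 6
55 ÷ 16 = 3 remainder 7
3 ÷ 16 = 0 remainder 3
Reading remainders bottom to top: 3767FC



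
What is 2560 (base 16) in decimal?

Expand by place value (powers of 16):
2560 = 2 × 16^3 + 5 × 16^2 + 6 × 16^1 + 0 × 16^0
= 2 × 4096 + 5 × 256 + 6 × 16 + 0 × 1
= 8192 + 1280 + 96 + 0
= 9568



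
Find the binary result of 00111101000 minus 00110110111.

Method 1 - Direct subtraction (column by column from the right: bit − bit − borrow-in; if negative, add 2 and borrow 1 from the next column):
borrow: 00001101110
        00111101000
-       00110110111
-------------------
        00000110001

Method 2 - Add two's complement:
Two's complement of 00110110111: invert → 11001001000, add 1 → 11001001001
  00111101000
+ 11001001001
-------------
 100000110001  (end carry out of the top bit = 1)
Discarding the end carry: 00000110001
Decimal check:
  00111101000 = 256 + 128 + 64 + 32 + 8 = 488
  00110110111 = 256 + 128 + 32 + 16 + 4 + 2 + 1 = 439
  488 - 439 = 49, and 00000110001 = 32 + 16 + 1 = 49 ✓



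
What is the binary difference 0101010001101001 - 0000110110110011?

Method 1 - Direct subtraction (column by column from the right: bit − bit − borrow-in; if negative, add 2 and borrow 1 from the next column):
borrow: 0001111101101100
        0101010001101001
-       0000110110110011
------------------------
        0100011010110110

Method 2 - Add two's complement:
Two's complement of 0000110110110011: invert → 1111001001001100, add 1 → 1111001001001101
  0101010001101001
+ 1111001001001101
------------------
 10100011010110110  (end carry out of the top bit = 1)
Discarding the end carry: 0100011010110110
Decimal check:
  0101010001101001 = 16384 + 4096 + 1024 + 64 + 32 + 8 + 1 = 21609
  0000110110110011 = 2048 + 1024 + 256 + 128 + 32 + 16 + 2 + 1 = 3507
  21609 - 3507 = 18102, and 0100011010110110 = 16384 + 1024 + 512 + 128 + 32 + 16 + 4 + 2 = 18102 ✓



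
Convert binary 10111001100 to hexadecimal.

Group into 4-bit nibbles from right:
  0101 = 5
  1100 = C
  1100 = C
Result: 5CC



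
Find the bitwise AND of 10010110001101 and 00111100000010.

AND: 1 only when both bits are 1
  10010110001101
& 00111100000010
----------------
  00010100000000
Decimal: 9613 & 3842 = 1280



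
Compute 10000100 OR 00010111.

OR: 1 when either bit is 1
  10000100
| 00010111
----------
  10010111
Decimal: 132 | 23 = 151



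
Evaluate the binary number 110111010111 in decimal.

Sum of powers of 2 for each 1-bit:
2^0 + 2^1 + 2^2 + 2^4 + 2^6 + 2^7 + 2^8 + 2^10 + 2^11
= 1 + 2 + 4 + 16 + 64 + 128 + 256 + 1024 + 2048
= 3543



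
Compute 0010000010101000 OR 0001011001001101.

OR: 1 when either bit is 1
  0010000010101000
| 0001011001001101
------------------
  0011011011101101
Decimal: 8360 | 5709 = 14061



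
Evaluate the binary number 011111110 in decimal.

Sum of powers of 2 for each 1-bit:
2^1 + 2^2 + 2^3 + 2^4 + 2^5 + 2^6 + 2^7
= 2 + 4 + 8 + 16 + 32 + 64 + 128
= 254



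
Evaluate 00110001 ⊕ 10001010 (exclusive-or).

XOR: 1 when bits differ
  00110001
^ 10001010
----------
  10111011
Decimal: 49 ^ 138 = 187



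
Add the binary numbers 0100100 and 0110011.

Add column by column from the right: bit + bit + carry-in; write the sum mod 2, carry 1 when the sum is 2 or 3.
carry:  1000000
        0100100
+       0110011
---------------
       01010111
(the carry out of the leftmost column, 0, becomes the leading bit)
Decimal check:
  0100100 = 32 + 4 = 36
  0110011 = 32 + 16 + 2 + 1 = 51
  36 + 51 = 87, and 01010111 = 64 + 16 + 4 + 2 + 1 = 87 ✓



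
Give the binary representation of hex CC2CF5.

Convert each hex digit to 4 bits:
  C = 1100
  C = 1100
  2 = 0010
  C = 1100
  F = 1111
  5 = 0101
Concatenate: 110011000010110011110101



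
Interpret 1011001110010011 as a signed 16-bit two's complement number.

Binary: 1011001110010011
Sign bit: 1 (negative)
Invert: 0100110001101100
Add 1:  0100110001101101
Magnitude: 0100110001101101 = 16384 + 2048 + 1024 + 64 + 32 + 8 + 4 + 1 = 19565
Value: -19565



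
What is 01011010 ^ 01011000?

XOR: 1 when bits differ
  01011010
^ 01011000
----------
  00000010
Decimal: 90 ^ 88 = 2



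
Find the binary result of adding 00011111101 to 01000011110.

Add column by column from the right: bit + bit + carry-in; write the sum mod 2, carry 1 when the sum is 2 or 3.
carry:  00111111000
        00011111101
+       01000011110
-------------------
       001100011011
(the carry out of the leftmost column, 0, becomes the leading bit)
Decimal check:
  00011111101 = 128 + 64 + 32 + 16 + 8 + 4 + 1 = 253
  01000011110 = 512 + 16 + 8 + 4 + 2 = 542
  253 + 542 = 795, and 001100011011 = 512 + 256 + 16 + 8 + 2 + 1 = 795 ✓



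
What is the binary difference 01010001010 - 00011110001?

Method 1 - Direct subtraction (column by column from the right: bit − bit − borrow-in; if negative, add 2 and borrow 1 from the next column):
borrow: 01111100010
        01010001010
-       00011110001
-------------------
        00110011001

Method 2 - Add two's complement:
Two's complement of 00011110001: invert → 11100001110, add 1 → 11100001111
  01010001010
+ 11100001111
-------------
 100110011001  (end carry out of the top bit = 1)
Discarding the end carry: 00110011001
Decimal check:
  01010001010 = 512 + 128 + 8 + 2 = 650
  00011110001 = 128 + 64 + 32 + 16 + 1 = 241
  650 - 241 = 409, and 00110011001 = 256 + 128 + 16 + 8 + 1 = 409 ✓



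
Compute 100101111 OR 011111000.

OR: 1 when either bit is 1
  100101111
| 011111000
-----------
  111111111
Decimal: 303 | 248 = 511



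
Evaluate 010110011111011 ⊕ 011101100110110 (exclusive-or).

XOR: 1 when bits differ
  010110011111011
^ 011101100110110
-----------------
  001011111001101
Decimal: 11515 ^ 15158 = 6093



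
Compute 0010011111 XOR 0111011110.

XOR: 1 when bits differ
  0010011111
^ 0111011110
------------
  0101000001
Decimal: 159 ^ 478 = 321



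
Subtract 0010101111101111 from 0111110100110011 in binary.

Method 1 - Direct subtraction (column by column from the right: bit − bit − borrow-in; if negative, add 2 and borrow 1 from the next column):
borrow: 0000011110011000
        0111110100110011
-       0010101111101111
------------------------
        0101000101000100

Method 2 - Add two's complement:
Two's complement of 0010101111101111: invert → 1101010000010000, add 1 → 1101010000010001
  0111110100110011
+ 1101010000010001
------------------
 10101000101000100  (end carry out of the top bit = 1)
Discarding the end carry: 0101000101000100
Decimal check:
  0111110100110011 = 16384 + 8192 + 4096 + 2048 + 1024 + 256 + 32 + 16 + 2 + 1 = 32051
  0010101111101111 = 8192 + 2048 + 512 + 256 + 128 + 64 + 32 + 8 + 4 + 2 + 1 = 11247
  32051 - 11247 = 20804, and 0101000101000100 = 16384 + 4096 + 256 + 64 + 4 = 20804 ✓



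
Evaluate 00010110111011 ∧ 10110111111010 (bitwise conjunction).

AND: 1 only when both bits are 1
  00010110111011
& 10110111111010
----------------
  00010110111010
Decimal: 1467 & 11770 = 1466



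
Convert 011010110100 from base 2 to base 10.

Sum of powers of 2 for each 1-bit:
2^2 + 2^4 + 2^5 + 2^7 + 2^9 + 2^10
= 4 + 16 + 32 + 128 + 512 + 1024
= 1716



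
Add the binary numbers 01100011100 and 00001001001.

Add column by column from the right: bit + bit + carry-in; write the sum mod 2, carry 1 when the sum is 2 or 3.
carry:  00000110000
        01100011100
+       00001001001
-------------------
       001101100101
(the carry out of the leftmost column, 0, becomes the leading bit)
Decimal check:
  01100011100 = 512 + 256 + 16 + 8 + 4 = 796
  00001001001 = 64 + 8 + 1 = 73
  796 + 73 = 869, and 001101100101 = 512 + 256 + 64 + 32 + 4 + 1 = 869 ✓



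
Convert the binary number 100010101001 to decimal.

Sum of powers of 2 for each 1-bit:
2^0 + 2^3 + 2^5 + 2^7 + 2^11
= 1 + 8 + 32 + 128 + 2048
= 2217



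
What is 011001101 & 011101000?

AND: 1 only when both bits are 1
  011001101
& 011101000
-----------
  011001000
Decimal: 205 & 232 = 200



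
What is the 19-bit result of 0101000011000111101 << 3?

Original: 0101000011000111101 (decimal 165437)
Shift left by 3 positions
Append 3 zeros on the right and drop the 3 high bits that overflow the 19-bit width
Result: 1000011000111101000 (decimal 274920)
Equivalent: 165437 << 3 = 165437 × 2^3 = 1323496, truncated to 19 bits = 274920



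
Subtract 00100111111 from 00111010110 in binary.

Method 1 - Direct subtraction (column by column from the right: bit − bit − borrow-in; if negative, add 2 and borrow 1 from the next column):
borrow: 00001111110
        00111010110
-       00100111111
-------------------
        00010010111

Method 2 - Add two's complement:
Two's complement of 00100111111: invert → 11011000000, add 1 → 11011000001
  00111010110
+ 11011000001
-------------
 100010010111  (end carry out of the top bit = 1)
Discarding the end carry: 00010010111
Decimal check:
  00111010110 = 256 + 128 + 64 + 16 + 4 + 2 = 470
  00100111111 = 256 + 32 + 16 + 8 + 4 + 2 + 1 = 319
  470 - 319 = 151, and 00010010111 = 128 + 16 + 4 + 2 + 1 = 151 ✓



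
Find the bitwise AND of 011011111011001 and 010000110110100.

AND: 1 only when both bits are 1
  011011111011001
& 010000110110100
-----------------
  010000110010000
Decimal: 14297 & 8628 = 8592



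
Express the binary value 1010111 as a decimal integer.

Sum of powers of 2 for each 1-bit:
2^0 + 2^1 + 2^2 + 2^4 + 2^6
= 1 + 2 + 4 + 16 + 64
= 87



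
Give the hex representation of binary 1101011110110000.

Group into 4-bit nibbles from right:
  1101 = D
  0111 = 7
  1011 = B
  0000 = 0
Result: D7B0



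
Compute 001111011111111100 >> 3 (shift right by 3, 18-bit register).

Original: 001111011111111100 (decimal 63484)
Shift right by 3 positions
Drop the 3 low bits; fill with zeros on the left
Result: 000001111011111111 (decimal 7935)
Equivalent: 63484 >> 3 = 63484 ÷ 2^3 = 7935



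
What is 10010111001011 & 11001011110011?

AND: 1 only when both bits are 1
  10010111001011
& 11001011110011
----------------
  10000011000011
Decimal: 9675 & 13043 = 8387



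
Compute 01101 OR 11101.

OR: 1 when either bit is 1
  01101
| 11101
-------
  11101
Decimal: 13 | 29 = 29



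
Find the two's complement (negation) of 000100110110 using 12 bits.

Original: 000100110110
Step 1 - Invert all bits: 111011001001
Step 2 - Add 1: 111011001010
Verification: 000100110110 + 111011001010 = 1000000000000; discarding the end carry (carry out of the top bit) leaves the 12-bit value 000000000000, as required for x + (-x)



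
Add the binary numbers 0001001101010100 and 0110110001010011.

Add column by column from the right: bit + bit + carry-in; write the sum mod 2, carry 1 when the sum is 2 or 3.
carry:  0000000010100000
        0001001101010100
+       0110110001010011
------------------------
       00111111110100111
(the carry out of the leftmost column, 0, becomes the leading bit)
Decimal check:
  0001001101010100 = 4096 + 512 + 256 + 64 + 16 + 4 = 4948
  0110110001010011 = 16384 + 8192 + 2048 + 1024 + 64 + 16 + 2 + 1 = 27731
  4948 + 27731 = 32679, and 00111111110100111 = 16384 + 8192 + 4096 + 2048 + 1024 + 512 + 256 + 128 + 32 + 4 + 2 + 1 = 32679 ✓



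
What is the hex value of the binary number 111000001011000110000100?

Group into 4-bit nibbles from right:
  1110 = E
  0000 = 0
  1011 = B
  0001 = 1
  1000 = 8
  0100 = 4
Result: E0B184



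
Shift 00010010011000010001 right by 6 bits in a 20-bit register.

Original: 00010010011000010001 (decimal 75281)
Shift right by 6 positions
Drop the 6 low bits; fill with zeros on the left
Result: 00000000010010011000 (decimal 1176)
Equivalent: 75281 >> 6 = 75281 ÷ 2^6 = 1176



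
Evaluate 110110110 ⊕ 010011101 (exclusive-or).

XOR: 1 when bits differ
  110110110
^ 010011101
-----------
  100101011
Decimal: 438 ^ 157 = 299



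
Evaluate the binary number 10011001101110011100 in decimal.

Sum of powers of 2 for each 1-bit:
2^2 + 2^3 + 2^4 + 2^7 + 2^8 + 2^9 + 2^11 + 2^12 + 2^15 + 2^16 + 2^19
= 4 + 8 + 16 + 128 + 256 + 512 + 2048 + 4096 + 32768 + 65536 + 524288
= 629660



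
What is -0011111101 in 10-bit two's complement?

Original: 0011111101
Step 1 - Invert all bits: 1100000010
Step 2 - Add 1: 1100000011
Verification: 0011111101 + 1100000011 = 10000000000; discarding the end carry (carry out of the top bit) leaves the 10-bit value 0000000000, as required for x + (-x)



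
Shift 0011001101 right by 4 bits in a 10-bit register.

Original: 0011001101 (decimal 205)
Shift right by 4 positions
Drop the 4 low bits; fill with zeros on the left
Result: 0000001100 (decimal 12)
Equivalent: 205 >> 4 = 205 ÷ 2^4 = 12

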